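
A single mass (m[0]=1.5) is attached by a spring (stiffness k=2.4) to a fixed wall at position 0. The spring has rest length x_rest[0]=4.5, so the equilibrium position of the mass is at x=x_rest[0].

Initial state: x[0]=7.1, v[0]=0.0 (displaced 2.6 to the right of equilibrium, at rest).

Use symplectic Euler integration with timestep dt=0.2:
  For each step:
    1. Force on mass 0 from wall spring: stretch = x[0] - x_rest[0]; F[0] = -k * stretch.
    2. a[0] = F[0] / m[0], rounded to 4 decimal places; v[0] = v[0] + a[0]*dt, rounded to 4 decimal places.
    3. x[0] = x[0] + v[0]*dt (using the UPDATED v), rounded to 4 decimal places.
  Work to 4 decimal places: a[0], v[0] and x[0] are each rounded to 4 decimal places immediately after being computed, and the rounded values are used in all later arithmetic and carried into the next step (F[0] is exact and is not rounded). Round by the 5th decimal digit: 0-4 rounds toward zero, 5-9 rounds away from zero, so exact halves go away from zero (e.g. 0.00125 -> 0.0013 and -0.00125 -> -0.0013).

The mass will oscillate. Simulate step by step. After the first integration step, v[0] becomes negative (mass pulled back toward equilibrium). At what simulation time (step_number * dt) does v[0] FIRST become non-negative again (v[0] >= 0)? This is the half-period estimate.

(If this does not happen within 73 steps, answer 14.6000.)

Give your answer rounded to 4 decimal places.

Step 0: x=[7.1000] v=[0.0000]
Step 1: x=[6.9336] v=[-0.8320]
Step 2: x=[6.6114] v=[-1.6108]
Step 3: x=[6.1541] v=[-2.2864]
Step 4: x=[5.5910] v=[-2.8157]
Step 5: x=[4.9580] v=[-3.1648]
Step 6: x=[4.2957] v=[-3.3114]
Step 7: x=[3.6465] v=[-3.2460]
Step 8: x=[3.0519] v=[-2.9729]
Step 9: x=[2.5500] v=[-2.5095]
Step 10: x=[2.1729] v=[-1.8855]
Step 11: x=[1.9447] v=[-1.1408]
Step 12: x=[1.8801] v=[-0.3231]
Step 13: x=[1.9832] v=[0.5153]
First v>=0 after going negative at step 13, time=2.6000

Answer: 2.6000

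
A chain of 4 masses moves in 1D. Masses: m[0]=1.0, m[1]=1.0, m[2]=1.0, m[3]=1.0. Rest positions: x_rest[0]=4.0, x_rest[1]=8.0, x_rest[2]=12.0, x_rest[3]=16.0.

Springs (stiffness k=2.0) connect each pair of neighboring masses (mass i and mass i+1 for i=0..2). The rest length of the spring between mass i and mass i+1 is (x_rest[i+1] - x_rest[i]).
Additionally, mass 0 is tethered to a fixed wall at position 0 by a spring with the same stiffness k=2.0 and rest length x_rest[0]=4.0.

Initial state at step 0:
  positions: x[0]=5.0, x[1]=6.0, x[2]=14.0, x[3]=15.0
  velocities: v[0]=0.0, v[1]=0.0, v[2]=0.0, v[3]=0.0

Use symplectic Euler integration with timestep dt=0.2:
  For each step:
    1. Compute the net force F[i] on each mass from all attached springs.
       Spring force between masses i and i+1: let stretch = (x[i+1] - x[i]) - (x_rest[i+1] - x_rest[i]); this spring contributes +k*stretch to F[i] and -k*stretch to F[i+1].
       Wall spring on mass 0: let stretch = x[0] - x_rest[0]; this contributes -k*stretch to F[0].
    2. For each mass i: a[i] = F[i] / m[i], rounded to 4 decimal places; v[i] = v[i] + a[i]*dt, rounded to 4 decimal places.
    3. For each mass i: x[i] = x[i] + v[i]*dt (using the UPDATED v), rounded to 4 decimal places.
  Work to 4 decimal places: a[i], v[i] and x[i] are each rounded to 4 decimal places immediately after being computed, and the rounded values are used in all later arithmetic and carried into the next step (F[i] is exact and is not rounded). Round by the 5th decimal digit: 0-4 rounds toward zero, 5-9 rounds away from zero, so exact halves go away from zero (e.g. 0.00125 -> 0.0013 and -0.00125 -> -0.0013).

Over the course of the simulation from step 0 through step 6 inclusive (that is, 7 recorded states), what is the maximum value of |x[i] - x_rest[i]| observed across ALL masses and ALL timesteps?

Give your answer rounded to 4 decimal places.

Step 0: x=[5.0000 6.0000 14.0000 15.0000] v=[0.0000 0.0000 0.0000 0.0000]
Step 1: x=[4.6800 6.5600 13.4400 15.2400] v=[-1.6000 2.8000 -2.8000 1.2000]
Step 2: x=[4.1360 7.5200 12.4736 15.6560] v=[-2.7200 4.8000 -4.8320 2.0800]
Step 3: x=[3.5318 8.6056 11.3655 16.1374] v=[-3.0208 5.4278 -5.5405 2.4070]
Step 4: x=[3.0510 9.5060 10.4184 16.5570] v=[-2.4040 4.5022 -4.7357 2.0982]
Step 5: x=[2.8425 9.9630 9.8894 16.8056] v=[-1.0424 2.2852 -2.6452 1.2428]
Step 6: x=[2.9763 9.8445 9.9195 16.8209] v=[0.6688 -0.5924 0.1507 0.0763]
Max displacement = 2.1106

Answer: 2.1106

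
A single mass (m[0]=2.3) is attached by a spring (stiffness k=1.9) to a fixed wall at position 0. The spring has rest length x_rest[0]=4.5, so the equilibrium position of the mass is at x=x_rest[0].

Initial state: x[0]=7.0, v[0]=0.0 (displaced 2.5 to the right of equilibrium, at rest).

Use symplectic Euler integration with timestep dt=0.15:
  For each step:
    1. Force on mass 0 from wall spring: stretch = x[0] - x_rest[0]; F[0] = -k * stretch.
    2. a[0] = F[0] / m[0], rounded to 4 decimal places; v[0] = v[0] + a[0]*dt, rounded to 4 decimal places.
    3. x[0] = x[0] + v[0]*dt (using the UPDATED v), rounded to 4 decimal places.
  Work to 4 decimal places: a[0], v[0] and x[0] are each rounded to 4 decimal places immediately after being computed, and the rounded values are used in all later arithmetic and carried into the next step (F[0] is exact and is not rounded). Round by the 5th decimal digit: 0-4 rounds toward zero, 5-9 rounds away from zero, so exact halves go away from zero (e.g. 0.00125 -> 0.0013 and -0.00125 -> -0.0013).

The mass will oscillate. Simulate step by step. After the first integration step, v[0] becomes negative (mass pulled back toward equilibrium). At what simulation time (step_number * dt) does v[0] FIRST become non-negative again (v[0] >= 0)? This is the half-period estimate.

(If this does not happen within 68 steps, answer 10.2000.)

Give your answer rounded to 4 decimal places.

Answer: 3.6000

Derivation:
Step 0: x=[7.0000] v=[0.0000]
Step 1: x=[6.9535] v=[-0.3098]
Step 2: x=[6.8614] v=[-0.6138]
Step 3: x=[6.7254] v=[-0.9064]
Step 4: x=[6.5481] v=[-1.1822]
Step 5: x=[6.3327] v=[-1.4360]
Step 6: x=[6.0832] v=[-1.6631]
Step 7: x=[5.8043] v=[-1.8593]
Step 8: x=[5.5012] v=[-2.0209]
Step 9: x=[5.1795] v=[-2.1450]
Step 10: x=[4.8451] v=[-2.2292]
Step 11: x=[4.5043] v=[-2.2720]
Step 12: x=[4.1634] v=[-2.2725]
Step 13: x=[3.8288] v=[-2.2308]
Step 14: x=[3.5067] v=[-2.1476]
Step 15: x=[3.2030] v=[-2.0245]
Step 16: x=[2.9234] v=[-1.8638]
Step 17: x=[2.6731] v=[-1.6684]
Step 18: x=[2.4568] v=[-1.4420]
Step 19: x=[2.2785] v=[-1.1888]
Step 20: x=[2.1415] v=[-0.9135]
Step 21: x=[2.0483] v=[-0.6213]
Step 22: x=[2.0007] v=[-0.3175]
Step 23: x=[1.9995] v=[-0.0078]
Step 24: x=[2.0448] v=[0.3020]
First v>=0 after going negative at step 24, time=3.6000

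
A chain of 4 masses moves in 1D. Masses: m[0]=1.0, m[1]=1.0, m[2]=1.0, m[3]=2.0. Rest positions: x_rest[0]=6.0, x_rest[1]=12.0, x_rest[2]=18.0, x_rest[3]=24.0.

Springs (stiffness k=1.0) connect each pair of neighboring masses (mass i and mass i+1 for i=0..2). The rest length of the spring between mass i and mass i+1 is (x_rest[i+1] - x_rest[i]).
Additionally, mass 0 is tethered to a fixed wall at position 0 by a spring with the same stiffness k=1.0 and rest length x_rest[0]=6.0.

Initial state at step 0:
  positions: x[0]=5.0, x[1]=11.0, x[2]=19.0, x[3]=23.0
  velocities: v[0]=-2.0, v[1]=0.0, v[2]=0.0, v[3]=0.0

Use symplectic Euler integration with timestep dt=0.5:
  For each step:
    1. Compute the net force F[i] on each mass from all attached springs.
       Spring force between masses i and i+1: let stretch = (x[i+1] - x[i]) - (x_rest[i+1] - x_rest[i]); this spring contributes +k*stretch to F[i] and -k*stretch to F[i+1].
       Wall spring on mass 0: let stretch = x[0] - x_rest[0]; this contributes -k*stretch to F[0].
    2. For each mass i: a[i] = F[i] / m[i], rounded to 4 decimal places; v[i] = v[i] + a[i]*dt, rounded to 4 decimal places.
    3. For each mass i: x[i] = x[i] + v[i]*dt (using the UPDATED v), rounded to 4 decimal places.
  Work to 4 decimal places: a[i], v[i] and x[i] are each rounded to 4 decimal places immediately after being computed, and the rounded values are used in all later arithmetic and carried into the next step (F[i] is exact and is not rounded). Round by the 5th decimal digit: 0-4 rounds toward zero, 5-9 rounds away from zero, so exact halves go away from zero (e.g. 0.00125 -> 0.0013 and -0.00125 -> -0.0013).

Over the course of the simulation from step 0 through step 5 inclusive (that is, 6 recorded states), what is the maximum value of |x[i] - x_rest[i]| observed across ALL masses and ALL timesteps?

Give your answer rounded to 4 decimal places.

Step 0: x=[5.0000 11.0000 19.0000 23.0000] v=[-2.0000 0.0000 0.0000 0.0000]
Step 1: x=[4.2500 11.5000 18.0000 23.2500] v=[-1.5000 1.0000 -2.0000 0.5000]
Step 2: x=[4.2500 11.8125 16.6875 23.5938] v=[0.0000 0.6250 -2.6250 0.6875]
Step 3: x=[5.0782 11.4531 15.8828 23.8243] v=[1.6563 -0.7188 -1.6094 0.4609]
Step 4: x=[6.2306 10.6074 15.9561 23.8121] v=[2.3047 -1.6914 0.1465 -0.0245]
Step 5: x=[6.9195 10.0047 16.6562 23.5679] v=[1.3778 -1.2055 1.4002 -0.4885]
Max displacement = 2.1172

Answer: 2.1172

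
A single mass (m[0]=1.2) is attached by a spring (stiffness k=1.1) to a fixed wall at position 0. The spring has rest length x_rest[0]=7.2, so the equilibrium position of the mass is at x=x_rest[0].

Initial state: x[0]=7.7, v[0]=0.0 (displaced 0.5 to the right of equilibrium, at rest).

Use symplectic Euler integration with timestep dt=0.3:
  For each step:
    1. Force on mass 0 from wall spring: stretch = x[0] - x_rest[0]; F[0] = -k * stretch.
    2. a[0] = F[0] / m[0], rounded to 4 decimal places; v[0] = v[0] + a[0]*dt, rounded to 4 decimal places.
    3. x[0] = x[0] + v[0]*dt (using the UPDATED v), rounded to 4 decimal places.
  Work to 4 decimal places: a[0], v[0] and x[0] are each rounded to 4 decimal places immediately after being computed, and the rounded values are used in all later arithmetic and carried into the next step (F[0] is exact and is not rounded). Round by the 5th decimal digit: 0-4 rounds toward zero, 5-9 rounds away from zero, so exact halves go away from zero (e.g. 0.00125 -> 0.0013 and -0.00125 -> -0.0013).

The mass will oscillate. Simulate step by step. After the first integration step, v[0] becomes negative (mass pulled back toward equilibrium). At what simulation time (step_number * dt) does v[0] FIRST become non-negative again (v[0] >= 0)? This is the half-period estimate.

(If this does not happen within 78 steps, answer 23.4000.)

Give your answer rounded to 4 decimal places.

Step 0: x=[7.7000] v=[0.0000]
Step 1: x=[7.6588] v=[-0.1375]
Step 2: x=[7.5797] v=[-0.2637]
Step 3: x=[7.4693] v=[-0.3681]
Step 4: x=[7.3366] v=[-0.4422]
Step 5: x=[7.1927] v=[-0.4798]
Step 6: x=[7.0494] v=[-0.4778]
Step 7: x=[6.9185] v=[-0.4364]
Step 8: x=[6.8108] v=[-0.3590]
Step 9: x=[6.7352] v=[-0.2520]
Step 10: x=[6.6979] v=[-0.1242]
Step 11: x=[6.7021] v=[0.0139]
First v>=0 after going negative at step 11, time=3.3000

Answer: 3.3000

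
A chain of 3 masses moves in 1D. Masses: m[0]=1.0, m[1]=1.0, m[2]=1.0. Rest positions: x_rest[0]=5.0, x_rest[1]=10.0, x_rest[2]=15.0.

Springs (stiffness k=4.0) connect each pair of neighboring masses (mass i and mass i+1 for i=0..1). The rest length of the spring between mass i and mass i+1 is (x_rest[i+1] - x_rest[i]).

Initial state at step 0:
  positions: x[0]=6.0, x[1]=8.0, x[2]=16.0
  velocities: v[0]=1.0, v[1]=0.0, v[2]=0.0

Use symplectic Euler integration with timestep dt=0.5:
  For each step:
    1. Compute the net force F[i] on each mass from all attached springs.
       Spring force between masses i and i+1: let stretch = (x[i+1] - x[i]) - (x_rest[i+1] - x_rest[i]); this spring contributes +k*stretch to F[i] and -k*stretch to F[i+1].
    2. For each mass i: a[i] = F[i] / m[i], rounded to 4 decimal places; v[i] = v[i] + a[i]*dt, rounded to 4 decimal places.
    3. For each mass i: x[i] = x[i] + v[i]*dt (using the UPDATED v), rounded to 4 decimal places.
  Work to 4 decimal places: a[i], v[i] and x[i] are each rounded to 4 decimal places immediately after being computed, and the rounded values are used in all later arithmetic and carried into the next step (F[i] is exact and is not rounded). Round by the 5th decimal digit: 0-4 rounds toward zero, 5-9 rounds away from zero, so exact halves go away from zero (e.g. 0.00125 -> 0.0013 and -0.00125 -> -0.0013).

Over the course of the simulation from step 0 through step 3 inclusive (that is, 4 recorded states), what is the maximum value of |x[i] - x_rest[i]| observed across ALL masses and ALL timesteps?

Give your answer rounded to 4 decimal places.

Answer: 4.0000

Derivation:
Step 0: x=[6.0000 8.0000 16.0000] v=[1.0000 0.0000 0.0000]
Step 1: x=[3.5000 14.0000 13.0000] v=[-5.0000 12.0000 -6.0000]
Step 2: x=[6.5000 8.5000 16.0000] v=[6.0000 -11.0000 6.0000]
Step 3: x=[6.5000 8.5000 16.5000] v=[0.0000 0.0000 1.0000]
Max displacement = 4.0000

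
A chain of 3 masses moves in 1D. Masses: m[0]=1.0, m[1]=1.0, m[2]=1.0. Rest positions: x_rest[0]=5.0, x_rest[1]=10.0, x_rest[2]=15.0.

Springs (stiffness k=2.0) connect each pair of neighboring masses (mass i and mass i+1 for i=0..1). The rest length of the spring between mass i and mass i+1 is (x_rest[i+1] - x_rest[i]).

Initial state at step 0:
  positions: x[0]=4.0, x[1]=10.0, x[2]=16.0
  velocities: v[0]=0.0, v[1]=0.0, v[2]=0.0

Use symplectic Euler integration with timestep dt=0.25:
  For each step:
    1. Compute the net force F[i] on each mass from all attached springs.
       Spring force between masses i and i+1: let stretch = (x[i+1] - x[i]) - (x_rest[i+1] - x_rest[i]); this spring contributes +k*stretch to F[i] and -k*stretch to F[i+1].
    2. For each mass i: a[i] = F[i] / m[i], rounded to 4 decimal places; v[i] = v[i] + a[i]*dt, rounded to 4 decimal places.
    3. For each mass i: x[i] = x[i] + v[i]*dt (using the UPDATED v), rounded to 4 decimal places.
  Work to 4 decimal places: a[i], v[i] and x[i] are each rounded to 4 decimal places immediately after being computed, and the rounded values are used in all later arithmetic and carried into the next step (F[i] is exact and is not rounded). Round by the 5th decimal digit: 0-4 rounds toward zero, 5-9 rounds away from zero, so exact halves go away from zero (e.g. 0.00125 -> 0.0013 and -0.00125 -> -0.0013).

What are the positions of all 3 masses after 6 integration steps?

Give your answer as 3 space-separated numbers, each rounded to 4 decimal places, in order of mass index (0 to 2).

Answer: 5.6847 10.0002 14.3154

Derivation:
Step 0: x=[4.0000 10.0000 16.0000] v=[0.0000 0.0000 0.0000]
Step 1: x=[4.1250 10.0000 15.8750] v=[0.5000 0.0000 -0.5000]
Step 2: x=[4.3594 10.0000 15.6406] v=[0.9375 0.0000 -0.9375]
Step 3: x=[4.6739 10.0000 15.3262] v=[1.2578 0.0000 -1.2578]
Step 4: x=[5.0291 10.0000 14.9710] v=[1.4209 0.0001 -1.4209]
Step 5: x=[5.3807 10.0001 14.6194] v=[1.4064 0.0002 -1.4064]
Step 6: x=[5.6847 10.0002 14.3154] v=[1.2161 0.0002 -1.2161]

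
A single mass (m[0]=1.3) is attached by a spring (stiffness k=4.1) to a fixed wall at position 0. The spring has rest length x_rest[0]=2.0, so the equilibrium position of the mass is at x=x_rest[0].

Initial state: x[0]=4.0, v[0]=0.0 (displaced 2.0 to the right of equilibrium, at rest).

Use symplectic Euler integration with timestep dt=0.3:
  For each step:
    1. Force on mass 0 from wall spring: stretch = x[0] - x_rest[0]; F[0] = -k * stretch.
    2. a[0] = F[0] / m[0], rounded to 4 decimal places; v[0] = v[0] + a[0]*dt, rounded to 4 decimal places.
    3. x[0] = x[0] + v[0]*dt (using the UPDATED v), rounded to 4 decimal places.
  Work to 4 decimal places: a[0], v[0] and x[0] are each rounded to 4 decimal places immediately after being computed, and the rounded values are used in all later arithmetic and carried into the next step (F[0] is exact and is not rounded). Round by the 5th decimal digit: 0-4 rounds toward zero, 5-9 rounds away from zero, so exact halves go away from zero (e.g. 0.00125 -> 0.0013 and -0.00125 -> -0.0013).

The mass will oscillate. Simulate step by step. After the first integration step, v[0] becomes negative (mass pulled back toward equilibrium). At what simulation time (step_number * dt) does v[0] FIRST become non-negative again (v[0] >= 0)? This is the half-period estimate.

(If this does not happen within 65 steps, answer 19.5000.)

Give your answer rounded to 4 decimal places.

Answer: 1.8000

Derivation:
Step 0: x=[4.0000] v=[0.0000]
Step 1: x=[3.4323] v=[-1.8923]
Step 2: x=[2.4581] v=[-3.2475]
Step 3: x=[1.3538] v=[-3.6809]
Step 4: x=[0.4330] v=[-3.0695]
Step 5: x=[-0.0431] v=[-1.5869]
Step 6: x=[0.0608] v=[0.3462]
First v>=0 after going negative at step 6, time=1.8000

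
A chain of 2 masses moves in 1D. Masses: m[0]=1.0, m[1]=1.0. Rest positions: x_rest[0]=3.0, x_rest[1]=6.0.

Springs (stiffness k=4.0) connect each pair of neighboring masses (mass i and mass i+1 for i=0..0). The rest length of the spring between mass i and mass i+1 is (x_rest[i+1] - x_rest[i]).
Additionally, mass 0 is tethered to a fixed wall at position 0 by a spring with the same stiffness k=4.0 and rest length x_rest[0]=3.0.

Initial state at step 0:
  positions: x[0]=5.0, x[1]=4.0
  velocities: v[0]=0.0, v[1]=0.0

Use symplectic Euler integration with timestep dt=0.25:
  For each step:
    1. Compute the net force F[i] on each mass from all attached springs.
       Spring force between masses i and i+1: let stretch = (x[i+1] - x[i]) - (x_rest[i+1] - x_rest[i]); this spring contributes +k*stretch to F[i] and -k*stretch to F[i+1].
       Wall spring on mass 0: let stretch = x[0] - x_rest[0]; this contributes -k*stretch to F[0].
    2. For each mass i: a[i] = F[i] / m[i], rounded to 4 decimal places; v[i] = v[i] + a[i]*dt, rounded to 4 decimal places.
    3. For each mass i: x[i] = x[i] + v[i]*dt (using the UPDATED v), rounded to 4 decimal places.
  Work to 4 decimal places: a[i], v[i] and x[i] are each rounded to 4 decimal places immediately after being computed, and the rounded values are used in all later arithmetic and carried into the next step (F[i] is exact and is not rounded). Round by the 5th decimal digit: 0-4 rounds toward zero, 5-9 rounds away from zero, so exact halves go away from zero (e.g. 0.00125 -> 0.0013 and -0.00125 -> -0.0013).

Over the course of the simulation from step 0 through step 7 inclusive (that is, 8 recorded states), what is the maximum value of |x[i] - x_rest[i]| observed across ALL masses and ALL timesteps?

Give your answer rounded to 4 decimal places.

Step 0: x=[5.0000 4.0000] v=[0.0000 0.0000]
Step 1: x=[3.5000 5.0000] v=[-6.0000 4.0000]
Step 2: x=[1.5000 6.3750] v=[-8.0000 5.5000]
Step 3: x=[0.3438 7.2813] v=[-4.6250 3.6250]
Step 4: x=[0.8360 7.2032] v=[1.9687 -0.3125]
Step 5: x=[2.7110 6.2833] v=[7.4999 -3.6797]
Step 6: x=[4.8013 5.2203] v=[8.3612 -4.2520]
Step 7: x=[5.7960 4.8026] v=[3.9789 -1.6710]
Max displacement = 2.7960

Answer: 2.7960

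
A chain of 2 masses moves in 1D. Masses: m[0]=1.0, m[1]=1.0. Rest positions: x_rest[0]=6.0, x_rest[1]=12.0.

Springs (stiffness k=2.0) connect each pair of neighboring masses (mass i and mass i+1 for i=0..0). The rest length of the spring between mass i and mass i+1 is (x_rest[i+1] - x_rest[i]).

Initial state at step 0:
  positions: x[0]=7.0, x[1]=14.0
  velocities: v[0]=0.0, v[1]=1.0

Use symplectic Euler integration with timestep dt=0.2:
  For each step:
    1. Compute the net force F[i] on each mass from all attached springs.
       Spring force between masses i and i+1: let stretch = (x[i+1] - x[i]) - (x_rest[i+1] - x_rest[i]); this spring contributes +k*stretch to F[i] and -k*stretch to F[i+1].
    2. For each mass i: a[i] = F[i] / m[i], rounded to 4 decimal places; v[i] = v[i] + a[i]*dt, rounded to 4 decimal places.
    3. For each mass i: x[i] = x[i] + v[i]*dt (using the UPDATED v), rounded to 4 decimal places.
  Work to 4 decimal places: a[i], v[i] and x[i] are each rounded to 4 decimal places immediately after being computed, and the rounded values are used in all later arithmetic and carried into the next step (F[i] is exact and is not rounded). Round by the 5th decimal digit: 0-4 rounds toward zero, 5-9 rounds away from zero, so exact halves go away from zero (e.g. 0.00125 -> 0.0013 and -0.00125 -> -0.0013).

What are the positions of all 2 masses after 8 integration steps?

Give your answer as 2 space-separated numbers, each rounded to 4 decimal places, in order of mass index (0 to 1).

Answer: 8.8106 13.7894

Derivation:
Step 0: x=[7.0000 14.0000] v=[0.0000 1.0000]
Step 1: x=[7.0800 14.1200] v=[0.4000 0.6000]
Step 2: x=[7.2432 14.1568] v=[0.8160 0.1840]
Step 3: x=[7.4795 14.1205] v=[1.1814 -0.1814]
Step 4: x=[7.7671 14.0329] v=[1.4378 -0.4378]
Step 5: x=[8.0759 13.9241] v=[1.5441 -0.5441]
Step 6: x=[8.3726 13.8274] v=[1.4834 -0.4834]
Step 7: x=[8.6257 13.7743] v=[1.2653 -0.2653]
Step 8: x=[8.8106 13.7894] v=[0.9247 0.0753]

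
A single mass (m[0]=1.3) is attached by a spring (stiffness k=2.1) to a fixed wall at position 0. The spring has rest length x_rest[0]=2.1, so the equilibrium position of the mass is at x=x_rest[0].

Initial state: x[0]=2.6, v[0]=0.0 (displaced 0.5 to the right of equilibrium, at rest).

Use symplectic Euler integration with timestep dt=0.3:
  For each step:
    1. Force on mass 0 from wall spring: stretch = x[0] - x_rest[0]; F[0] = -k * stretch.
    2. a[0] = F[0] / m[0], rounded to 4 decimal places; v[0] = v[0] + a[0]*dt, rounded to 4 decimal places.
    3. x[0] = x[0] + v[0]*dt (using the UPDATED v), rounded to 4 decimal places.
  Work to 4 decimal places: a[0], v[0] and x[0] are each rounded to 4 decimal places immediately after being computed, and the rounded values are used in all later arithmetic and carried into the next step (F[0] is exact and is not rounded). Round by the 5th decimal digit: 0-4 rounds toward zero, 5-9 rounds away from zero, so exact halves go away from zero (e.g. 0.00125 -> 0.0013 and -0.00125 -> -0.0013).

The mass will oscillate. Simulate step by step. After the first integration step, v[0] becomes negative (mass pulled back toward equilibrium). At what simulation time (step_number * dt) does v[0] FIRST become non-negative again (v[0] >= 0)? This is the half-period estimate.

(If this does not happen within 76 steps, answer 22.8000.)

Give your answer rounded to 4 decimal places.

Answer: 2.7000

Derivation:
Step 0: x=[2.6000] v=[0.0000]
Step 1: x=[2.5273] v=[-0.2423]
Step 2: x=[2.3925] v=[-0.4494]
Step 3: x=[2.2151] v=[-0.5912]
Step 4: x=[2.0210] v=[-0.6470]
Step 5: x=[1.8384] v=[-0.6087]
Step 6: x=[1.6938] v=[-0.4819]
Step 7: x=[1.6083] v=[-0.2850]
Step 8: x=[1.5943] v=[-0.0467]
Step 9: x=[1.6538] v=[0.1984]
First v>=0 after going negative at step 9, time=2.7000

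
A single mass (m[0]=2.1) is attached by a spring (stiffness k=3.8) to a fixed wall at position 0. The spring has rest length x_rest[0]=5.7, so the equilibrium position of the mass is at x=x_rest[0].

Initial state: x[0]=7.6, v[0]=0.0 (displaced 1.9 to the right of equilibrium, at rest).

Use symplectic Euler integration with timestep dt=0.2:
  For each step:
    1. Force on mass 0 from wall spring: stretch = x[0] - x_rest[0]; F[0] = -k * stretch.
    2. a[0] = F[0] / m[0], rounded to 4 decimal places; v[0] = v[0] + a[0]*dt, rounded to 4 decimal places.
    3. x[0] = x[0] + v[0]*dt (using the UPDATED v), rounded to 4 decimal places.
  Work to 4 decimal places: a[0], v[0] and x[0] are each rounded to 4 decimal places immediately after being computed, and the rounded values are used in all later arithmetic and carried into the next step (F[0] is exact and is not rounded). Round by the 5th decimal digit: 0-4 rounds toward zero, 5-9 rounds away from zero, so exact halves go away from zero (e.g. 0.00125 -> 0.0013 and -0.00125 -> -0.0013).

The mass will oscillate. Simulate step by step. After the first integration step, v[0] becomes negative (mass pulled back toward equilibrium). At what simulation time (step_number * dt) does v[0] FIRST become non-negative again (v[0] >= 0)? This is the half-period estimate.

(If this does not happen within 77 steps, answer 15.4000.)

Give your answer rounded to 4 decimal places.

Step 0: x=[7.6000] v=[0.0000]
Step 1: x=[7.4625] v=[-0.6876]
Step 2: x=[7.1974] v=[-1.3255]
Step 3: x=[6.8239] v=[-1.8674]
Step 4: x=[6.3691] v=[-2.2741]
Step 5: x=[5.8658] v=[-2.5163]
Step 6: x=[5.3505] v=[-2.5763]
Step 7: x=[4.8605] v=[-2.4498]
Step 8: x=[4.4313] v=[-2.1460]
Step 9: x=[4.0939] v=[-1.6869]
Step 10: x=[3.8728] v=[-1.1056]
Step 11: x=[3.7839] v=[-0.4443]
Step 12: x=[3.8337] v=[0.2491]
First v>=0 after going negative at step 12, time=2.4000

Answer: 2.4000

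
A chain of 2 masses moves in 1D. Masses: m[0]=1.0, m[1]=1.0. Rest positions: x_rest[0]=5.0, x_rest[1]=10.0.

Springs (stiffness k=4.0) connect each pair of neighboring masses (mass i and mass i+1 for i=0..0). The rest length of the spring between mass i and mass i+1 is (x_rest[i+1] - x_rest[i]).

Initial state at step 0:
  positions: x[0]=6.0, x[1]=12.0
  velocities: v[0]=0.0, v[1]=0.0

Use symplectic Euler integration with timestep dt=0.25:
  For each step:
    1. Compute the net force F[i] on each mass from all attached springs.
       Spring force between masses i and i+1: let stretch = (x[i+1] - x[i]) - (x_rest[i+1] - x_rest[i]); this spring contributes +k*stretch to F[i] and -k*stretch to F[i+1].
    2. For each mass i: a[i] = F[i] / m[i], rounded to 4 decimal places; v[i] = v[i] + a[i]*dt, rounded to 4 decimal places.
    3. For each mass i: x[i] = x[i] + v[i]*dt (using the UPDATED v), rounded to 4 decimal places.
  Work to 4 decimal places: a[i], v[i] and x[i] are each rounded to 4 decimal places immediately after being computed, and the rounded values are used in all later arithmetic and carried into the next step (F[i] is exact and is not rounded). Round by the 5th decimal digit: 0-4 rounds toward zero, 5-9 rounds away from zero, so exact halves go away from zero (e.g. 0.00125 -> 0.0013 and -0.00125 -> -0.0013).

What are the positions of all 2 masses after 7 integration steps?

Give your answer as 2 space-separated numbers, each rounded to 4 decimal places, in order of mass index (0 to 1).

Answer: 6.1525 11.8478

Derivation:
Step 0: x=[6.0000 12.0000] v=[0.0000 0.0000]
Step 1: x=[6.2500 11.7500] v=[1.0000 -1.0000]
Step 2: x=[6.6250 11.3750] v=[1.5000 -1.5000]
Step 3: x=[6.9375 11.0625] v=[1.2500 -1.2500]
Step 4: x=[7.0313 10.9688] v=[0.3750 -0.3750]
Step 5: x=[6.8594 11.1407] v=[-0.6875 0.6875]
Step 6: x=[6.5079 11.4923] v=[-1.4062 1.4062]
Step 7: x=[6.1525 11.8478] v=[-1.4218 1.4218]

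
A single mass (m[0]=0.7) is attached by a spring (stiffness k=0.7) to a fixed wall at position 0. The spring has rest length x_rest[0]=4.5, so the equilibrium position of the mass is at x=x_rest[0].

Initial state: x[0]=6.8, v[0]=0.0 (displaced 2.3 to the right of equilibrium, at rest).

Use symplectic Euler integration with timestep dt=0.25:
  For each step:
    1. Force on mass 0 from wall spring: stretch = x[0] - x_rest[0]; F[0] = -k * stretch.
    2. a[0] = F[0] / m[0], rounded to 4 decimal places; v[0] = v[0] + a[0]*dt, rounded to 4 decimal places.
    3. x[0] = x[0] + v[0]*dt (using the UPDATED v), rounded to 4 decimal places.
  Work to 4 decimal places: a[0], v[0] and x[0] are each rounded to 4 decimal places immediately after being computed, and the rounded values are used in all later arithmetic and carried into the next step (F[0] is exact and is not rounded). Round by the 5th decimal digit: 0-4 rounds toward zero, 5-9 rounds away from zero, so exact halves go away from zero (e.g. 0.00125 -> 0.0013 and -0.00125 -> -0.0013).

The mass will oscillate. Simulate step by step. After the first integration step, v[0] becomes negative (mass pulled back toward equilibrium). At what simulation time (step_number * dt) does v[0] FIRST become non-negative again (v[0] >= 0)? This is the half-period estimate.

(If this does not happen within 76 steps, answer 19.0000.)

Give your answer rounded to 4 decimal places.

Answer: 3.2500

Derivation:
Step 0: x=[6.8000] v=[0.0000]
Step 1: x=[6.6563] v=[-0.5750]
Step 2: x=[6.3778] v=[-1.1141]
Step 3: x=[5.9819] v=[-1.5836]
Step 4: x=[5.4934] v=[-1.9541]
Step 5: x=[4.9428] v=[-2.2025]
Step 6: x=[4.3645] v=[-2.3132]
Step 7: x=[3.7947] v=[-2.2793]
Step 8: x=[3.2690] v=[-2.1030]
Step 9: x=[2.8202] v=[-1.7953]
Step 10: x=[2.4764] v=[-1.3754]
Step 11: x=[2.2590] v=[-0.8695]
Step 12: x=[2.1817] v=[-0.3093]
Step 13: x=[2.2493] v=[0.2703]
First v>=0 after going negative at step 13, time=3.2500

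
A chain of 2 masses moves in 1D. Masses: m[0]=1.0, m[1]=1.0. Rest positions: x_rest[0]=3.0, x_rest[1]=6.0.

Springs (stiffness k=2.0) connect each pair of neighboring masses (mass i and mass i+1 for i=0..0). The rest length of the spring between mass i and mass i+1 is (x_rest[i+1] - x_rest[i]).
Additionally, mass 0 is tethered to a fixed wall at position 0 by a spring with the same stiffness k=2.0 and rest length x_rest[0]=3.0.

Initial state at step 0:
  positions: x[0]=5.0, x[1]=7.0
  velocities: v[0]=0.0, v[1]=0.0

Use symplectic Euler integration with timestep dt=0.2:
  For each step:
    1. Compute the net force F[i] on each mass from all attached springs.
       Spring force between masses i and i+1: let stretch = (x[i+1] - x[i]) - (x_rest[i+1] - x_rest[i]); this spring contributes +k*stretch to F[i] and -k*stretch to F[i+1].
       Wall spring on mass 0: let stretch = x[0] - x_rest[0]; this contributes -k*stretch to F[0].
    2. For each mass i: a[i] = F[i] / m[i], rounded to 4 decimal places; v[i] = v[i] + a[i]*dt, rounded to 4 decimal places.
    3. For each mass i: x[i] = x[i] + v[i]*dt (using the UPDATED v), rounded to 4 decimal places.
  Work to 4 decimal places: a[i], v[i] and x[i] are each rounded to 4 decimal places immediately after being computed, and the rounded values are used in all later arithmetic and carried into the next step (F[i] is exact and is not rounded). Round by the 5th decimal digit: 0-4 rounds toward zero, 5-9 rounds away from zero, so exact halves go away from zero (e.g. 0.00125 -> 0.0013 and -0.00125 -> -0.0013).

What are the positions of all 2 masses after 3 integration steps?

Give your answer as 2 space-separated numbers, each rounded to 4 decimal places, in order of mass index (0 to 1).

Step 0: x=[5.0000 7.0000] v=[0.0000 0.0000]
Step 1: x=[4.7600 7.0800] v=[-1.2000 0.4000]
Step 2: x=[4.3248 7.2144] v=[-2.1760 0.6720]
Step 3: x=[3.7748 7.3576] v=[-2.7501 0.7162]

Answer: 3.7748 7.3576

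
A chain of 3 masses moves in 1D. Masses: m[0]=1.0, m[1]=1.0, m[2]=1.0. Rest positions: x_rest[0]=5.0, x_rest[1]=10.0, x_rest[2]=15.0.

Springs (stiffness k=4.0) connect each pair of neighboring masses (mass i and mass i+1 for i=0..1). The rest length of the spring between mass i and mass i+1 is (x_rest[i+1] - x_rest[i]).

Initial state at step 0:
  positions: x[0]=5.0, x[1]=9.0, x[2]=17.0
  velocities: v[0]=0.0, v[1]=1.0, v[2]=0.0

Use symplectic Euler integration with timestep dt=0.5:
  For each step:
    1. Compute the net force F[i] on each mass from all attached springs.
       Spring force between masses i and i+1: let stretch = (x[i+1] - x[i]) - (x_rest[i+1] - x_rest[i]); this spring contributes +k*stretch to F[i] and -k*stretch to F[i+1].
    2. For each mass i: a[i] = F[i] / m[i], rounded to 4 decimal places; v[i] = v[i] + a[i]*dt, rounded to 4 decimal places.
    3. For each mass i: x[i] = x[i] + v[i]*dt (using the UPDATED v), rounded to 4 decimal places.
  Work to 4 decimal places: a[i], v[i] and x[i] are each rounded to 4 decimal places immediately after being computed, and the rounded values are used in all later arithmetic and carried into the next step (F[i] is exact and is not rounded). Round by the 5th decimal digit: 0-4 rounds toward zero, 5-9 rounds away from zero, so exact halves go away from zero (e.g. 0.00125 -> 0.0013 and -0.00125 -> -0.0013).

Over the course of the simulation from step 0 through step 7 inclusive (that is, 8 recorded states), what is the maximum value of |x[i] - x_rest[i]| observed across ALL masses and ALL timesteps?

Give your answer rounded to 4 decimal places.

Step 0: x=[5.0000 9.0000 17.0000] v=[0.0000 1.0000 0.0000]
Step 1: x=[4.0000 13.5000 14.0000] v=[-2.0000 9.0000 -6.0000]
Step 2: x=[7.5000 9.0000 15.5000] v=[7.0000 -9.0000 3.0000]
Step 3: x=[7.5000 9.5000 15.5000] v=[0.0000 1.0000 0.0000]
Step 4: x=[4.5000 14.0000 14.5000] v=[-6.0000 9.0000 -2.0000]
Step 5: x=[6.0000 9.5000 18.0000] v=[3.0000 -9.0000 7.0000]
Step 6: x=[6.0000 10.0000 18.0000] v=[0.0000 1.0000 0.0000]
Step 7: x=[5.0000 14.5000 15.0000] v=[-2.0000 9.0000 -6.0000]
Max displacement = 4.5000

Answer: 4.5000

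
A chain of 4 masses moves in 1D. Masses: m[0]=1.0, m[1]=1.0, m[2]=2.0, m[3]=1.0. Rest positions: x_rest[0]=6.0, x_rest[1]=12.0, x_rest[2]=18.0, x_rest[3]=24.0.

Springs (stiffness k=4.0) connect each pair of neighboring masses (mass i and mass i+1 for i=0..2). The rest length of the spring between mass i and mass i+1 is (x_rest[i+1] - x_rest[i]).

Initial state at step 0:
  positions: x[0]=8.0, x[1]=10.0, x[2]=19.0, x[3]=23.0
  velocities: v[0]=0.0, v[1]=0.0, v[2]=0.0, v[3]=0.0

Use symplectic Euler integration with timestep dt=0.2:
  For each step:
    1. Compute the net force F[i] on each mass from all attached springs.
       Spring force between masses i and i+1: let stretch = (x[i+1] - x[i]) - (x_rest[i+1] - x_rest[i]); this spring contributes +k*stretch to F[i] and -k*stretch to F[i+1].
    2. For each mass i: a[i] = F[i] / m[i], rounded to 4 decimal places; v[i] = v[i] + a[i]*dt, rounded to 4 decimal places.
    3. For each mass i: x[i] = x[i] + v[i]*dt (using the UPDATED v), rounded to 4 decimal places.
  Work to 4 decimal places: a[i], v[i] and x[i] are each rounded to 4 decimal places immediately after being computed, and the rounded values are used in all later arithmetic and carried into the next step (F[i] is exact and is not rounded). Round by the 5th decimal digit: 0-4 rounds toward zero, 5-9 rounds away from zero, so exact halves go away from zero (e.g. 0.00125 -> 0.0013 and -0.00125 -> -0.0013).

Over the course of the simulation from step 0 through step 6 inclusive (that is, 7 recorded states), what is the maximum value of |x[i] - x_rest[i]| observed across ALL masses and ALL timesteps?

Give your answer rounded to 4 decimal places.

Answer: 2.9089

Derivation:
Step 0: x=[8.0000 10.0000 19.0000 23.0000] v=[0.0000 0.0000 0.0000 0.0000]
Step 1: x=[7.3600 11.1200 18.6000 23.3200] v=[-3.2000 5.6000 -2.0000 1.6000]
Step 2: x=[6.3616 12.8352 17.9792 23.8448] v=[-4.9920 8.5760 -3.1040 2.6240]
Step 3: x=[5.4390 14.3377 17.4161 24.3911] v=[-4.6131 7.5123 -2.8154 2.7315]
Step 4: x=[4.9802 14.9089 17.1647 24.7814] v=[-2.2941 2.8561 -1.2568 1.9515]
Step 5: x=[5.1500 14.2525 17.3422 24.9130] v=[0.8489 -3.2822 0.8876 0.6581]
Step 6: x=[5.8162 12.6340 17.8782 24.7933] v=[3.3309 -8.0924 2.6800 -0.5985]
Max displacement = 2.9089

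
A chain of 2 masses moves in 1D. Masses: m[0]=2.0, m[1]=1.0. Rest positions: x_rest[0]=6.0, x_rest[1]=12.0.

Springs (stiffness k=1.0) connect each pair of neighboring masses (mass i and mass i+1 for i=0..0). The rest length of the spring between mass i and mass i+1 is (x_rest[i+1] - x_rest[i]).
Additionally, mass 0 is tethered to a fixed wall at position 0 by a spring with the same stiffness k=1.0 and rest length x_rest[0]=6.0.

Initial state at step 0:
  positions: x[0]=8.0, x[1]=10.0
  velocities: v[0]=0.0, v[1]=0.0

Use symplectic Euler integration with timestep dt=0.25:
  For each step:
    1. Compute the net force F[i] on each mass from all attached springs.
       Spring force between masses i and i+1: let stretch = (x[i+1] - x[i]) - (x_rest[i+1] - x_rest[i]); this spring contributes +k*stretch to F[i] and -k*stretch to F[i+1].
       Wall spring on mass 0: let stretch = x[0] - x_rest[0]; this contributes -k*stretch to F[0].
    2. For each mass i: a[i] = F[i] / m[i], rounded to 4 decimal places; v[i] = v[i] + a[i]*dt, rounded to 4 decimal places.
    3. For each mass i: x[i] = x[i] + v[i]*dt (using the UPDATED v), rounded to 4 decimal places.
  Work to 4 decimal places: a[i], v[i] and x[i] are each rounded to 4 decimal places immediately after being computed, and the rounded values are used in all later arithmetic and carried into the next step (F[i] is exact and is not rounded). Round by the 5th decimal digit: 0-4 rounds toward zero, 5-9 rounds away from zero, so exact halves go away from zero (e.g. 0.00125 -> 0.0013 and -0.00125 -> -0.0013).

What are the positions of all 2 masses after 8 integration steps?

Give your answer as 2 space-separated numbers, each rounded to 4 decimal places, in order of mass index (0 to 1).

Step 0: x=[8.0000 10.0000] v=[0.0000 0.0000]
Step 1: x=[7.8125 10.2500] v=[-0.7500 1.0000]
Step 2: x=[7.4570 10.7227] v=[-1.4219 1.8906]
Step 3: x=[6.9706 11.3663] v=[-1.9458 2.5742]
Step 4: x=[6.4037 12.1101] v=[-2.2677 2.9753]
Step 5: x=[5.8150 12.8723] v=[-2.3549 3.0487]
Step 6: x=[5.2651 13.5684] v=[-2.1996 2.7844]
Step 7: x=[4.8102 14.1206] v=[-1.8198 2.2086]
Step 8: x=[4.4959 14.4659] v=[-1.2573 1.3810]

Answer: 4.4959 14.4659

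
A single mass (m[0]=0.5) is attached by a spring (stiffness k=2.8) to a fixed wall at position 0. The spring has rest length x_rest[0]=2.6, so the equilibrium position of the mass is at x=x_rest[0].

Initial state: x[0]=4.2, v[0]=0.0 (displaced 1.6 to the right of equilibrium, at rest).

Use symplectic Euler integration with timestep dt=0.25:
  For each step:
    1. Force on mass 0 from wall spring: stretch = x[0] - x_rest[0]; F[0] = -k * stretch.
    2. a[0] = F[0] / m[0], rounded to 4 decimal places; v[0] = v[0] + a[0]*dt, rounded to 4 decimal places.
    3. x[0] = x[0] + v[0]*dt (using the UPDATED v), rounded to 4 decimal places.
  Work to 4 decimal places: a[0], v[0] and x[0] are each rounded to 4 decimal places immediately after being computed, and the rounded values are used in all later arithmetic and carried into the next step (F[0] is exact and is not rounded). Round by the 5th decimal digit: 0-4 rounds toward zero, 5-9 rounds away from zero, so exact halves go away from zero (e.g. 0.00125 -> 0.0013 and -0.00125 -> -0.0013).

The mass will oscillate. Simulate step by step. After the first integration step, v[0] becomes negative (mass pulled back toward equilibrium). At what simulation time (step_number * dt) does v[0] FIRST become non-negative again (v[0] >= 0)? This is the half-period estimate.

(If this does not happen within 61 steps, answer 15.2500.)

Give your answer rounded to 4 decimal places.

Answer: 1.5000

Derivation:
Step 0: x=[4.2000] v=[0.0000]
Step 1: x=[3.6400] v=[-2.2400]
Step 2: x=[2.7160] v=[-3.6960]
Step 3: x=[1.7514] v=[-3.8584]
Step 4: x=[1.0838] v=[-2.6704]
Step 5: x=[0.9469] v=[-0.5477]
Step 6: x=[1.3886] v=[1.7667]
First v>=0 after going negative at step 6, time=1.5000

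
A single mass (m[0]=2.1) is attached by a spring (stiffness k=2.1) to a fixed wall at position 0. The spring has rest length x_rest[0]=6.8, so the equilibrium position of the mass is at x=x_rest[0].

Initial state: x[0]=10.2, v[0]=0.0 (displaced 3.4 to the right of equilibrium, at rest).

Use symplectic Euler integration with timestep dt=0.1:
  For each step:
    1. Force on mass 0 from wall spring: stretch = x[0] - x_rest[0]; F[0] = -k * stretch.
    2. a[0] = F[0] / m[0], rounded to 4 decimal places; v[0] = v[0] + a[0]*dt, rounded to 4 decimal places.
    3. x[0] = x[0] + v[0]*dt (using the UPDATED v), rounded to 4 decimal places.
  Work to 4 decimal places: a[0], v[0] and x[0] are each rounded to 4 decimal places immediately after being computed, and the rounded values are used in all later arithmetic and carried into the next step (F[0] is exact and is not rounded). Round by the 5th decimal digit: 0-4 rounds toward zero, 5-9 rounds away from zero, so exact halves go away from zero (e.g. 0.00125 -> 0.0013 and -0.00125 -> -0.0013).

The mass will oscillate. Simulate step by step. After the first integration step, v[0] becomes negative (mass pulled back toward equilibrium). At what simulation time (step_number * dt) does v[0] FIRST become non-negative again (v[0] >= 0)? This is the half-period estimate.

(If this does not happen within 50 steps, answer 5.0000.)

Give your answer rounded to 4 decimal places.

Answer: 3.2000

Derivation:
Step 0: x=[10.2000] v=[0.0000]
Step 1: x=[10.1660] v=[-0.3400]
Step 2: x=[10.0983] v=[-0.6766]
Step 3: x=[9.9977] v=[-1.0064]
Step 4: x=[9.8651] v=[-1.3262]
Step 5: x=[9.7018] v=[-1.6327]
Step 6: x=[9.5095] v=[-1.9229]
Step 7: x=[9.2901] v=[-2.1939]
Step 8: x=[9.0458] v=[-2.4429]
Step 9: x=[8.7791] v=[-2.6675]
Step 10: x=[8.4926] v=[-2.8654]
Step 11: x=[8.1891] v=[-3.0347]
Step 12: x=[7.8717] v=[-3.1736]
Step 13: x=[7.5436] v=[-3.2808]
Step 14: x=[7.2081] v=[-3.3552]
Step 15: x=[6.8685] v=[-3.3960]
Step 16: x=[6.5282] v=[-3.4029]
Step 17: x=[6.1906] v=[-3.3757]
Step 18: x=[5.8591] v=[-3.3148]
Step 19: x=[5.5370] v=[-3.2207]
Step 20: x=[5.2276] v=[-3.0944]
Step 21: x=[4.9339] v=[-2.9372]
Step 22: x=[4.6588] v=[-2.7506]
Step 23: x=[4.4052] v=[-2.5365]
Step 24: x=[4.1755] v=[-2.2970]
Step 25: x=[3.9720] v=[-2.0346]
Step 26: x=[3.7968] v=[-1.7518]
Step 27: x=[3.6517] v=[-1.4515]
Step 28: x=[3.5380] v=[-1.1367]
Step 29: x=[3.4570] v=[-0.8105]
Step 30: x=[3.4094] v=[-0.4762]
Step 31: x=[3.3957] v=[-0.1371]
Step 32: x=[3.4160] v=[0.2033]
First v>=0 after going negative at step 32, time=3.2000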